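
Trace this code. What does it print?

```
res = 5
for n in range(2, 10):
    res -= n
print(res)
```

-39

n=2: res = 5-2 = 3
n=3: res = 3-3 = 0
n=4: res = 0-4 = -4
n=5: res = (-4)-5 = -9
n=6: res = (-9)-6 = -15
n=7: res = (-15)-7 = -22
n=8: res = (-22)-8 = -30
n=9: res = (-30)-9 = -39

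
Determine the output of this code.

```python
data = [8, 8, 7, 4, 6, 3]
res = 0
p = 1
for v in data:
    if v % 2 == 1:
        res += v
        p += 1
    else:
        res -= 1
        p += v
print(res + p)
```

35

v=8: not odd, res = 0-1 = -1; p=9
v=8: not odd, res = (-1)-1 = -2; p=17
v=7: odd, res = (-2)+7 = 5; p=18
v=4: not odd, res = 5-1 = 4; p=22
v=6: not odd, res = 4-1 = 3; p=28
v=3: odd, res = 3+3 = 6; p=29
res+p = 6+29 = 35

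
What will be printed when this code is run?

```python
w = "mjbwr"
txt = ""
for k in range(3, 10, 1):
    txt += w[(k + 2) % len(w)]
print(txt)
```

mjbwrmj

k=3: add w[0]='m' → 'm'
k=4: add w[1]='j' → 'mj'
k=5: add w[2]='b' → 'mjb'
k=6: add w[3]='w' → 'mjbw'
k=7: add w[4]='r' → 'mjbwr'
k=8: add w[0]='m' → 'mjbwrm'
k=9: add w[1]='j' → 'mjbwrmj'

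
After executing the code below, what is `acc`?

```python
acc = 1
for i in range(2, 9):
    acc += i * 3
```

106

i=2: acc = 1+2*3 = 7
i=3: acc = 7+3*3 = 16
i=4: acc = 16+4*3 = 28
i=5: acc = 28+5*3 = 43
i=6: acc = 43+6*3 = 61
i=7: acc = 61+7*3 = 82
i=8: acc = 82+8*3 = 106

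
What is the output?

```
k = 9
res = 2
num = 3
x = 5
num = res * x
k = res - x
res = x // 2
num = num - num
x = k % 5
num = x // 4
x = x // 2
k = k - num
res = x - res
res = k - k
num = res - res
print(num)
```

0

num = 2*5 = 10
k = 2-5 = -3
res = 5//2 = 2
num = 10-10 = 0
x = (-3)%5 = 2
num = 2//4 = 0
x = 2//2 = 1
k = (-3)-0 = -3
res = 1-2 = -1
res = (-3)-(-3) = 0
num = 0-0 = 0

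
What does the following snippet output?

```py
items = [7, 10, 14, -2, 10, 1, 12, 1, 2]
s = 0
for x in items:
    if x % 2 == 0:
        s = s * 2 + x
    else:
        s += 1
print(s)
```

664

x=7: not even, s = 0+1 = 1
x=10: even, s = 1*2+10 = 12
x=14: even, s = 12*2+14 = 38
x=-2: even, s = 38*2+(-2) = 74
x=10: even, s = 74*2+10 = 158
x=1: not even, s = 158+1 = 159
x=12: even, s = 159*2+12 = 330
x=1: not even, s = 330+1 = 331
x=2: even, s = 331*2+2 = 664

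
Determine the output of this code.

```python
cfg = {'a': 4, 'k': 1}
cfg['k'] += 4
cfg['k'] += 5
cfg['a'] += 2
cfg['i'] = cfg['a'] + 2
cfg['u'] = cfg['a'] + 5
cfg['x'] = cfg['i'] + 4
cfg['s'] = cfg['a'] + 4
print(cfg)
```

{'a': 6, 'k': 10, 'i': 8, 'u': 11, 'x': 12, 's': 10}

cfg['k'] = 1+4 = 5 → {'a': 4, 'k': 5}
cfg['k'] = 5+5 = 10 → {'a': 4, 'k': 10}
cfg['a'] = 4+2 = 6 → {'a': 6, 'k': 10}
cfg['i'] = cfg['a']+2 = 8 → {'a': 6, 'k': 10, 'i': 8}
cfg['u'] = cfg['a']+5 = 11 → {'a': 6, 'k': 10, 'i': 8, 'u': 11}
cfg['x'] = cfg['i']+4 = 12 → {'a': 6, 'k': 10, 'i': 8, 'u': 11, 'x': 12}
cfg['s'] = cfg['a']+4 = 10 → {'a': 6, 'k': 10, 'i': 8, 'u': 11, 'x': 12, 's': 10}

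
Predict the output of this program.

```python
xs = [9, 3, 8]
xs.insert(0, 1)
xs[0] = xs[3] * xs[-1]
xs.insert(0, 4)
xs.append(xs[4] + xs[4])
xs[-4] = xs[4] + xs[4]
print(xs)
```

insert 1 at 0 → [1, 9, 3, 8]
xs[0] = xs[3]*xs[-1] = 8*8 = 64 → [64, 9, 3, 8]
insert 4 at 0 → [4, 64, 9, 3, 8]
append xs[4]+xs[4] = 8+8 = 16 → [4, 64, 9, 3, 8, 16]
xs[-4] = xs[4]+xs[4] = 8+8 = 16 → [4, 64, 16, 3, 8, 16]

[4, 64, 16, 3, 8, 16]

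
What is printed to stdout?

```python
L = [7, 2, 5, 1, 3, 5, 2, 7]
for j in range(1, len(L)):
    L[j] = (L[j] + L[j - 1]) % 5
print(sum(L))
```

j=1: L[1] = (2+7)%5 = 4 → [7, 4, 5, 1, 3, 5, 2, 7]
j=2: L[2] = (5+4)%5 = 4 → [7, 4, 4, 1, 3, 5, 2, 7]
j=3: L[3] = (1+4)%5 = 0 → [7, 4, 4, 0, 3, 5, 2, 7]
j=4: L[4] = (3+0)%5 = 3 → [7, 4, 4, 0, 3, 5, 2, 7]
j=5: L[5] = (5+3)%5 = 3 → [7, 4, 4, 0, 3, 3, 2, 7]
j=6: L[6] = (2+3)%5 = 0 → [7, 4, 4, 0, 3, 3, 0, 7]
j=7: L[7] = (7+0)%5 = 2 → [7, 4, 4, 0, 3, 3, 0, 2]
sum = 23

23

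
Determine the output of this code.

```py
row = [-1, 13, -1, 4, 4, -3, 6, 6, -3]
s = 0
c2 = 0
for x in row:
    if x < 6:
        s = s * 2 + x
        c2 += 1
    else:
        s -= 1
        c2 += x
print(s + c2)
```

-14

x=-1: <6, s = 0*2+(-1) = -1; c2=1
x=13: not <6, s = (-1)-1 = -2; c2=14
x=-1: <6, s = (-2)*2+(-1) = -5; c2=15
x=4: <6, s = (-5)*2+4 = -6; c2=16
x=4: <6, s = (-6)*2+4 = -8; c2=17
x=-3: <6, s = (-8)*2+(-3) = -19; c2=18
x=6: not <6, s = (-19)-1 = -20; c2=24
x=6: not <6, s = (-20)-1 = -21; c2=30
x=-3: <6, s = (-21)*2+(-3) = -45; c2=31
s+c2 = (-45)+31 = -14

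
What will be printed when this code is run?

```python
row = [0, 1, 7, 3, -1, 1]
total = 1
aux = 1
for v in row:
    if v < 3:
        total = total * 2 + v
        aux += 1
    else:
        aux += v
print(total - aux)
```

4

v=0: <3, total = 1*2+0 = 2; aux=2
v=1: <3, total = 2*2+1 = 5; aux=3
v=7: not <3; aux=10
v=3: not <3; aux=13
v=-1: <3, total = 5*2+(-1) = 9; aux=14
v=1: <3, total = 9*2+1 = 19; aux=15
total-aux = 19-15 = 4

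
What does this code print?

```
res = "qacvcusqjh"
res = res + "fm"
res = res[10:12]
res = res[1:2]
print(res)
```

+ 'fm' → 'qacvcusqjhfm'
slice [10:12] → 'fm'
slice [1:2] → 'm'

m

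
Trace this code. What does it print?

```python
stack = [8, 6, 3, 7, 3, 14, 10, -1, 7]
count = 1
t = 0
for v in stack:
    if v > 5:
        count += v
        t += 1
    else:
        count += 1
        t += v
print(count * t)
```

616

v=8: >5, count = 1+8 = 9; t=1
v=6: >5, count = 9+6 = 15; t=2
v=3: not >5, count = 15+1 = 16; t=5
v=7: >5, count = 16+7 = 23; t=6
v=3: not >5, count = 23+1 = 24; t=9
v=14: >5, count = 24+14 = 38; t=10
v=10: >5, count = 38+10 = 48; t=11
v=-1: not >5, count = 48+1 = 49; t=10
v=7: >5, count = 49+7 = 56; t=11
count*t = 56*11 = 616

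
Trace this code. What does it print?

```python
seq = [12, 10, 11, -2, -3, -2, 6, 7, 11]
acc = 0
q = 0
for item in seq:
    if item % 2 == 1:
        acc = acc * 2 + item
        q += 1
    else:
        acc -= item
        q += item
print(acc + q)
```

item=12: not odd, acc = 0-12 = -12; q=12
item=10: not odd, acc = (-12)-10 = -22; q=22
item=11: odd, acc = (-22)*2+11 = -33; q=23
item=-2: not odd, acc = (-33)-(-2) = -31; q=21
item=-3: odd, acc = (-31)*2+(-3) = -65; q=22
item=-2: not odd, acc = (-65)-(-2) = -63; q=20
item=6: not odd, acc = (-63)-6 = -69; q=26
item=7: odd, acc = (-69)*2+7 = -131; q=27
item=11: odd, acc = (-131)*2+11 = -251; q=28
acc+q = (-251)+28 = -223

-223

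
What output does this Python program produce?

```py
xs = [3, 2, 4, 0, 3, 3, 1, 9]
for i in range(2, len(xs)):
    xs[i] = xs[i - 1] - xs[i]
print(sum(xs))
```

i=2: xs[2] = 2-4 = -2 → [3, 2, -2, 0, 3, 3, 1, 9]
i=3: xs[3] = (-2)-0 = -2 → [3, 2, -2, -2, 3, 3, 1, 9]
i=4: xs[4] = (-2)-3 = -5 → [3, 2, -2, -2, -5, 3, 1, 9]
i=5: xs[5] = (-5)-3 = -8 → [3, 2, -2, -2, -5, -8, 1, 9]
i=6: xs[6] = (-8)-1 = -9 → [3, 2, -2, -2, -5, -8, -9, 9]
i=7: xs[7] = (-9)-9 = -18 → [3, 2, -2, -2, -5, -8, -9, -18]
sum = -39

-39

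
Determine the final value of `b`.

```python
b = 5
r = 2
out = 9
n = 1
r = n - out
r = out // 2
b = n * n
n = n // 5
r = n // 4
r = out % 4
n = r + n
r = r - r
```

r = 1-9 = -8
r = 9//2 = 4
b = 1*1 = 1
n = 1//5 = 0
r = 0//4 = 0
r = 9%4 = 1
n = 1+0 = 1
r = 1-1 = 0

1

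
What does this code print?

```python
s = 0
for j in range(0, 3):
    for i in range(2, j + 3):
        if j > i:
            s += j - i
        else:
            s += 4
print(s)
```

j=0,i=2: not 0>2, s = 0+4 = 4
j=1,i=2: not 1>2, s = 4+4 = 8
j=1,i=3: not 1>3, s = 8+4 = 12
j=2,i=2: not 2>2, s = 12+4 = 16
j=2,i=3: not 2>3, s = 16+4 = 20
j=2,i=4: not 2>4, s = 20+4 = 24

24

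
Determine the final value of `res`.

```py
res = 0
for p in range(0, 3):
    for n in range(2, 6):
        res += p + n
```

54

p=0,n=2: res = 0+2 = 2
p=0,n=3: res = 2+3 = 5
p=0,n=4: res = 5+4 = 9
p=0,n=5: res = 9+5 = 14
p=1,n=2: res = 14+3 = 17
p=1,n=3: res = 17+4 = 21
p=1,n=4: res = 21+5 = 26
p=1,n=5: res = 26+6 = 32
p=2,n=2: res = 32+4 = 36
p=2,n=3: res = 36+5 = 41
p=2,n=4: res = 41+6 = 47
p=2,n=5: res = 47+7 = 54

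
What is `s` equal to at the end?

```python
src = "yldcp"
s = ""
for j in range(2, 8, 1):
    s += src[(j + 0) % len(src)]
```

'dcpyld'

j=2: add src[2]='d' → 'd'
j=3: add src[3]='c' → 'dc'
j=4: add src[4]='p' → 'dcp'
j=5: add src[0]='y' → 'dcpy'
j=6: add src[1]='l' → 'dcpyl'
j=7: add src[2]='d' → 'dcpyld'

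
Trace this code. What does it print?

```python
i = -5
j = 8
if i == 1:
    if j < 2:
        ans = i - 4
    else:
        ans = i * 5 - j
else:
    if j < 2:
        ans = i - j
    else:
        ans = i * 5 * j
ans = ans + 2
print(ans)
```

-198

i=-5, j=8
i == 1 is False; j < 2 is False
→ ans = i * 5 * j = -200
ans = (-200)+2 = -198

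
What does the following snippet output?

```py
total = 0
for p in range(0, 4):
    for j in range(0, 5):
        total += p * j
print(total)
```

p=0,j=0: total = 0+0 = 0
p=0,j=1: total = 0+0 = 0
p=0,j=2: total = 0+0 = 0
p=0,j=3: total = 0+0 = 0
p=0,j=4: total = 0+0 = 0
p=1,j=0: total = 0+0 = 0
p=1,j=1: total = 0+1 = 1
p=1,j=2: total = 1+2 = 3
p=1,j=3: total = 3+3 = 6
p=1,j=4: total = 6+4 = 10
p=2,j=0: total = 10+0 = 10
p=2,j=1: total = 10+2 = 12
p=2,j=2: total = 12+4 = 16
p=2,j=3: total = 16+6 = 22
p=2,j=4: total = 22+8 = 30
p=3,j=0: total = 30+0 = 30
p=3,j=1: total = 30+3 = 33
p=3,j=2: total = 33+6 = 39
p=3,j=3: total = 39+9 = 48
p=3,j=4: total = 48+12 = 60

60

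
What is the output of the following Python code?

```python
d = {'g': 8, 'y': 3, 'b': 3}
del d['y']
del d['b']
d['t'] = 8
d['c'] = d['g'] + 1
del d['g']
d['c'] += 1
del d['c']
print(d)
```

{'t': 8}

del 'y' → {'g': 8, 'b': 3}
del 'b' → {'g': 8}
d['t'] = 8 → {'g': 8, 't': 8}
d['c'] = d['g']+1 = 9 → {'g': 8, 't': 8, 'c': 9}
del 'g' → {'t': 8, 'c': 9}
d['c'] = 9+1 = 10 → {'t': 8, 'c': 10}
del 'c' → {'t': 8}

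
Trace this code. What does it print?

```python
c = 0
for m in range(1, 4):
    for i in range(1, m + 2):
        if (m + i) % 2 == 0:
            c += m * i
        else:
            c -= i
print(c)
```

m=1,i=1: even sum, c = 0+1 = 1
m=1,i=2: odd sum, c = 1-2 = -1
m=2,i=1: odd sum, c = (-1)-1 = -2
m=2,i=2: even sum, c = (-2)+4 = 2
m=2,i=3: odd sum, c = 2-3 = -1
m=3,i=1: even sum, c = (-1)+3 = 2
m=3,i=2: odd sum, c = 2-2 = 0
m=3,i=3: even sum, c = 0+9 = 9
m=3,i=4: odd sum, c = 9-4 = 5

5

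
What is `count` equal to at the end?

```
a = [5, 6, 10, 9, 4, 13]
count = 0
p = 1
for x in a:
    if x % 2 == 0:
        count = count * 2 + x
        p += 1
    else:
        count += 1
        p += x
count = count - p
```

28

x=5: not even, count = 0+1 = 1; p=6
x=6: even, count = 1*2+6 = 8; p=7
x=10: even, count = 8*2+10 = 26; p=8
x=9: not even, count = 26+1 = 27; p=17
x=4: even, count = 27*2+4 = 58; p=18
x=13: not even, count = 58+1 = 59; p=31
count-p = 59-31 = 28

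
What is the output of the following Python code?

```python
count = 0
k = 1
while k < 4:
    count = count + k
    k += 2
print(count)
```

4

k=1: count = 0+1 = 1
k=3: count = 1+3 = 4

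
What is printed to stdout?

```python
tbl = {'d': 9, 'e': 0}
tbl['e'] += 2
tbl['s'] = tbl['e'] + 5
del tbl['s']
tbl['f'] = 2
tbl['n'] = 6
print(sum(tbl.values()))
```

19

tbl['e'] = 0+2 = 2 → {'d': 9, 'e': 2}
tbl['s'] = tbl['e']+5 = 7 → {'d': 9, 'e': 2, 's': 7}
del 's' → {'d': 9, 'e': 2}
tbl['f'] = 2 → {'d': 9, 'e': 2, 'f': 2}
tbl['n'] = 6 → {'d': 9, 'e': 2, 'f': 2, 'n': 6}
sum of values = 19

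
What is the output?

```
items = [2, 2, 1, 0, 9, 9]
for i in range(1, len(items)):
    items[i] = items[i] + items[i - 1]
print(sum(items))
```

i=1: items[1] = 2+2 = 4 → [2, 4, 1, 0, 9, 9]
i=2: items[2] = 1+4 = 5 → [2, 4, 5, 0, 9, 9]
i=3: items[3] = 0+5 = 5 → [2, 4, 5, 5, 9, 9]
i=4: items[4] = 9+5 = 14 → [2, 4, 5, 5, 14, 9]
i=5: items[5] = 9+14 = 23 → [2, 4, 5, 5, 14, 23]
sum = 53

53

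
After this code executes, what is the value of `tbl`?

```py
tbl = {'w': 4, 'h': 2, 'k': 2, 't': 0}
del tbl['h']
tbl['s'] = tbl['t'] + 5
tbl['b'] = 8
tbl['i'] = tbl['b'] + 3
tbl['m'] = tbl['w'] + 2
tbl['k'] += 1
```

{'w': 4, 'k': 3, 't': 0, 's': 5, 'b': 8, 'i': 11, 'm': 6}

del 'h' → {'w': 4, 'k': 2, 't': 0}
tbl['s'] = tbl['t']+5 = 5 → {'w': 4, 'k': 2, 't': 0, 's': 5}
tbl['b'] = 8 → {'w': 4, 'k': 2, 't': 0, 's': 5, 'b': 8}
tbl['i'] = tbl['b']+3 = 11 → {'w': 4, 'k': 2, 't': 0, 's': 5, 'b': 8, 'i': 11}
tbl['m'] = tbl['w']+2 = 6 → {'w': 4, 'k': 2, 't': 0, 's': 5, 'b': 8, 'i': 11, 'm': 6}
tbl['k'] = 2+1 = 3 → {'w': 4, 'k': 3, 't': 0, 's': 5, 'b': 8, 'i': 11, 'm': 6}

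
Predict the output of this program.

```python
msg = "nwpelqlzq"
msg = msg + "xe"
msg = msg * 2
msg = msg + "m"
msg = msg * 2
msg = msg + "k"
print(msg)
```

nwpelqlzqxenwpelqlzqxemnwpelqlzqxenwpelqlzqxemk

+ 'xe' → 'nwpelqlzqxe'
repeat ×2 → 'nwpelqlzqxenwpelqlzqxe'
+ 'm' → 'nwpelqlzqxenwpelqlzqxem'
repeat ×2 → 'nwpelqlzqxenwpelqlzqxemnwpelqlzqxenwpelqlzqxem'
+ 'k' → 'nwpelqlzqxenwpelqlzqxemnwpelqlzqxenwpelqlzqxemk'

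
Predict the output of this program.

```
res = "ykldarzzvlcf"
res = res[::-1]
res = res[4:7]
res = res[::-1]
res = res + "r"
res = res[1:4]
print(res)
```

reverse → 'fclvzzradlky'
slice [4:7] → 'zzr'
reverse → 'rzz'
+ 'r' → 'rzzr'
slice [1:4] → 'zzr'

zzr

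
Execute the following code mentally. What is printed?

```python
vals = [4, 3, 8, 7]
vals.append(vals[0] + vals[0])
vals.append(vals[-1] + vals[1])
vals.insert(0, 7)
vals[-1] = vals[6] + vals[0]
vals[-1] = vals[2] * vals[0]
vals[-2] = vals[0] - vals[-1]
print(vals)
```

[7, 4, 3, 8, 7, -14, 21]

append vals[0]+vals[0] = 4+4 = 8 → [4, 3, 8, 7, 8]
append vals[-1]+vals[1] = 8+3 = 11 → [4, 3, 8, 7, 8, 11]
insert 7 at 0 → [7, 4, 3, 8, 7, 8, 11]
vals[-1] = vals[6]+vals[0] = 11+7 = 18 → [7, 4, 3, 8, 7, 8, 18]
vals[-1] = vals[2]*vals[0] = 3*7 = 21 → [7, 4, 3, 8, 7, 8, 21]
vals[-2] = vals[0]-vals[-1] = 7-21 = -14 → [7, 4, 3, 8, 7, -14, 21]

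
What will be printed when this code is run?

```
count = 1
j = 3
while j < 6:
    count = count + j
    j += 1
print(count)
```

j=3: count = 1+3 = 4
j=4: count = 4+4 = 8
j=5: count = 8+5 = 13

13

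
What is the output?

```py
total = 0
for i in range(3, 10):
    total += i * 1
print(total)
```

i=3: total = 0+3*1 = 3
i=4: total = 3+4*1 = 7
i=5: total = 7+5*1 = 12
i=6: total = 12+6*1 = 18
i=7: total = 18+7*1 = 25
i=8: total = 25+8*1 = 33
i=9: total = 33+9*1 = 42

42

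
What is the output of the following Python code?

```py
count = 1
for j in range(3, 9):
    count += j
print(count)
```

j=3: count = 1+3 = 4
j=4: count = 4+4 = 8
j=5: count = 8+5 = 13
j=6: count = 13+6 = 19
j=7: count = 19+7 = 26
j=8: count = 26+8 = 34

34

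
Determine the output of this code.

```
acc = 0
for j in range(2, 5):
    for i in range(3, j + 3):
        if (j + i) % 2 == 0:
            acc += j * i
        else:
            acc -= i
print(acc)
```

57

j=2,i=3: odd sum, acc = 0-3 = -3
j=2,i=4: even sum, acc = (-3)+8 = 5
j=3,i=3: even sum, acc = 5+9 = 14
j=3,i=4: odd sum, acc = 14-4 = 10
j=3,i=5: even sum, acc = 10+15 = 25
j=4,i=3: odd sum, acc = 25-3 = 22
j=4,i=4: even sum, acc = 22+16 = 38
j=4,i=5: odd sum, acc = 38-5 = 33
j=4,i=6: even sum, acc = 33+24 = 57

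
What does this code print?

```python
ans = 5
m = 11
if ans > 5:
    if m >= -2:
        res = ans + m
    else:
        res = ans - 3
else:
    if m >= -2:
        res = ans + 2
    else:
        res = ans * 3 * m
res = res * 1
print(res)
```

ans=5, m=11
ans > 5 is False; m >= -2 is True
→ res = ans + 2 = 7
res = 7*1 = 7

7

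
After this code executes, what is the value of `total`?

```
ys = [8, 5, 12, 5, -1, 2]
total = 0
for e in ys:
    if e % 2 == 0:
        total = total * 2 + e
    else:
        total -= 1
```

e=8: even, total = 0*2+8 = 8
e=5: not even, total = 8-1 = 7
e=12: even, total = 7*2+12 = 26
e=5: not even, total = 26-1 = 25
e=-1: not even, total = 25-1 = 24
e=2: even, total = 24*2+2 = 50

50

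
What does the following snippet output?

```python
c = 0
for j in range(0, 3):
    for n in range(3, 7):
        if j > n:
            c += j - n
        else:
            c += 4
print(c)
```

48

j=0,n=3: not 0>3, c = 0+4 = 4
j=0,n=4: not 0>4, c = 4+4 = 8
j=0,n=5: not 0>5, c = 8+4 = 12
j=0,n=6: not 0>6, c = 12+4 = 16
j=1,n=3: not 1>3, c = 16+4 = 20
j=1,n=4: not 1>4, c = 20+4 = 24
j=1,n=5: not 1>5, c = 24+4 = 28
j=1,n=6: not 1>6, c = 28+4 = 32
j=2,n=3: not 2>3, c = 32+4 = 36
j=2,n=4: not 2>4, c = 36+4 = 40
j=2,n=5: not 2>5, c = 40+4 = 44
j=2,n=6: not 2>6, c = 44+4 = 48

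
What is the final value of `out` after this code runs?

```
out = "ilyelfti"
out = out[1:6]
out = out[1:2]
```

'y'

slice [1:6] → 'lyelf'
slice [1:2] → 'y'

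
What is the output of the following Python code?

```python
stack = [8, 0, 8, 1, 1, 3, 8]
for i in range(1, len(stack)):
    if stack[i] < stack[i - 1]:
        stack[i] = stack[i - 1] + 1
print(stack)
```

[8, 9, 10, 11, 12, 13, 14]

i=1: 0<8, stack[1] = 8+1 = 9 → [8, 9, 8, 1, 1, 3, 8]
i=2: 8<9, stack[2] = 9+1 = 10 → [8, 9, 10, 1, 1, 3, 8]
i=3: 1<10, stack[3] = 10+1 = 11 → [8, 9, 10, 11, 1, 3, 8]
i=4: 1<11, stack[4] = 11+1 = 12 → [8, 9, 10, 11, 12, 3, 8]
i=5: 3<12, stack[5] = 12+1 = 13 → [8, 9, 10, 11, 12, 13, 8]
i=6: 8<13, stack[6] = 13+1 = 14 → [8, 9, 10, 11, 12, 13, 14]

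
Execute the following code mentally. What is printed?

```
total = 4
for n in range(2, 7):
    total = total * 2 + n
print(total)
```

216

n=2: total = 4*2+2 = 10
n=3: total = 10*2+3 = 23
n=4: total = 23*2+4 = 50
n=5: total = 50*2+5 = 105
n=6: total = 105*2+6 = 216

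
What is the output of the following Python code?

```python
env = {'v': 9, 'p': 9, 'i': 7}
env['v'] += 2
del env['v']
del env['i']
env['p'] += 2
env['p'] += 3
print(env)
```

env['v'] = 9+2 = 11 → {'v': 11, 'p': 9, 'i': 7}
del 'v' → {'p': 9, 'i': 7}
del 'i' → {'p': 9}
env['p'] = 9+2 = 11 → {'p': 11}
env['p'] = 11+3 = 14 → {'p': 14}

{'p': 14}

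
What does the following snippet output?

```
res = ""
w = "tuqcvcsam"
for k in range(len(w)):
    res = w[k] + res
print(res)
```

mascvcqut

k=0: prepend 't' → 't'
k=1: prepend 'u' → 'ut'
k=2: prepend 'q' → 'qut'
k=3: prepend 'c' → 'cqut'
k=4: prepend 'v' → 'vcqut'
k=5: prepend 'c' → 'cvcqut'
k=6: prepend 's' → 'scvcqut'
k=7: prepend 'a' → 'ascvcqut'
k=8: prepend 'm' → 'mascvcqut'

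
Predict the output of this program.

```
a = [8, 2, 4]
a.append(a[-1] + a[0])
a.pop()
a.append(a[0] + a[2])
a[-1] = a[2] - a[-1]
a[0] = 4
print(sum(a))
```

append a[-1]+a[0] = 4+8 = 12 → [8, 2, 4, 12]
pop() removes 12 → [8, 2, 4]
append a[0]+a[2] = 8+4 = 12 → [8, 2, 4, 12]
a[-1] = a[2]-a[-1] = 4-12 = -8 → [8, 2, 4, -8]
a[0] = 4 → [4, 2, 4, -8]
sum = 2

2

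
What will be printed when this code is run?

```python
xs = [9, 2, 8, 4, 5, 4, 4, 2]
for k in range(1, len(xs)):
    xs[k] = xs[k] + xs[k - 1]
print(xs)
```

k=1: xs[1] = 2+9 = 11 → [9, 11, 8, 4, 5, 4, 4, 2]
k=2: xs[2] = 8+11 = 19 → [9, 11, 19, 4, 5, 4, 4, 2]
k=3: xs[3] = 4+19 = 23 → [9, 11, 19, 23, 5, 4, 4, 2]
k=4: xs[4] = 5+23 = 28 → [9, 11, 19, 23, 28, 4, 4, 2]
k=5: xs[5] = 4+28 = 32 → [9, 11, 19, 23, 28, 32, 4, 2]
k=6: xs[6] = 4+32 = 36 → [9, 11, 19, 23, 28, 32, 36, 2]
k=7: xs[7] = 2+36 = 38 → [9, 11, 19, 23, 28, 32, 36, 38]

[9, 11, 19, 23, 28, 32, 36, 38]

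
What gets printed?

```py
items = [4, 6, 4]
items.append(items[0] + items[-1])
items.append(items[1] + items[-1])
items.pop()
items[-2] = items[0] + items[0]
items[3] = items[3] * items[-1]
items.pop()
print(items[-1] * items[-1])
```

64

append items[0]+items[-1] = 4+4 = 8 → [4, 6, 4, 8]
append items[1]+items[-1] = 6+8 = 14 → [4, 6, 4, 8, 14]
pop() removes 14 → [4, 6, 4, 8]
items[-2] = items[0]+items[0] = 4+4 = 8 → [4, 6, 8, 8]
items[3] = items[3]*items[-1] = 8*8 = 64 → [4, 6, 8, 64]
pop() removes 64 → [4, 6, 8]
items[-1]*items[-1] = 8*8 = 64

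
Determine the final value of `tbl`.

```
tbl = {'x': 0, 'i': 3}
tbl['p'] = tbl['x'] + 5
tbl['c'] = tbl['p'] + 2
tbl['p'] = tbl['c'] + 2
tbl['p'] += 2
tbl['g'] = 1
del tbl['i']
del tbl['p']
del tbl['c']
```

tbl['p'] = tbl['x']+5 = 5 → {'x': 0, 'i': 3, 'p': 5}
tbl['c'] = tbl['p']+2 = 7 → {'x': 0, 'i': 3, 'p': 5, 'c': 7}
tbl['p'] = tbl['c']+2 = 9 → {'x': 0, 'i': 3, 'p': 9, 'c': 7}
tbl['p'] = 9+2 = 11 → {'x': 0, 'i': 3, 'p': 11, 'c': 7}
tbl['g'] = 1 → {'x': 0, 'i': 3, 'p': 11, 'c': 7, 'g': 1}
del 'i' → {'x': 0, 'p': 11, 'c': 7, 'g': 1}
del 'p' → {'x': 0, 'c': 7, 'g': 1}
del 'c' → {'x': 0, 'g': 1}

{'x': 0, 'g': 1}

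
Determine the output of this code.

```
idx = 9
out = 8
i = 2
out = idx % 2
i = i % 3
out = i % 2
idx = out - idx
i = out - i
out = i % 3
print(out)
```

out = 9%2 = 1
i = 2%3 = 2
out = 2%2 = 0
idx = 0-9 = -9
i = 0-2 = -2
out = (-2)%3 = 1

1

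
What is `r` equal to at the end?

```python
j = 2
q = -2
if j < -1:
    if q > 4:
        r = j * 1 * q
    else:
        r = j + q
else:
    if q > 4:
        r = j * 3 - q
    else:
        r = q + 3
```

j=2, q=-2
j < -1 is False; q > 4 is False
→ r = q + 3 = 1

1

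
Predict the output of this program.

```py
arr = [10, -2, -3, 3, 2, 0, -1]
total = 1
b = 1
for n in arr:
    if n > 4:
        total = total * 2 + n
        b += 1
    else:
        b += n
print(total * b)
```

n=10: >4, total = 1*2+10 = 12; b=2
n=-2: not >4; b=0
n=-3: not >4; b=-3
n=3: not >4; b=0
n=2: not >4; b=2
n=0: not >4; b=2
n=-1: not >4; b=1
total*b = 12*1 = 12

12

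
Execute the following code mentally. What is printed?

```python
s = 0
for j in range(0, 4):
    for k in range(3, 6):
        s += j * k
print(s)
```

72

j=0,k=3: s = 0+0 = 0
j=0,k=4: s = 0+0 = 0
j=0,k=5: s = 0+0 = 0
j=1,k=3: s = 0+3 = 3
j=1,k=4: s = 3+4 = 7
j=1,k=5: s = 7+5 = 12
j=2,k=3: s = 12+6 = 18
j=2,k=4: s = 18+8 = 26
j=2,k=5: s = 26+10 = 36
j=3,k=3: s = 36+9 = 45
j=3,k=4: s = 45+12 = 57
j=3,k=5: s = 57+15 = 72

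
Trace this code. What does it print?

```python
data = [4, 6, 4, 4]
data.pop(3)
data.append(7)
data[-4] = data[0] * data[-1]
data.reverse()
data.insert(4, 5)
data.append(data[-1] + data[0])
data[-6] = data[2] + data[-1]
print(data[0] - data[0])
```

pop(3) removes 4 → [4, 6, 4]
append 7 → [4, 6, 4, 7]
data[-4] = data[0]*data[-1] = 4*7 = 28 → [28, 6, 4, 7]
reverse → [7, 4, 6, 28]
insert 5 at 4 → [7, 4, 6, 28, 5]
append data[-1]+data[0] = 5+7 = 12 → [7, 4, 6, 28, 5, 12]
data[-6] = data[2]+data[-1] = 6+12 = 18 → [18, 4, 6, 28, 5, 12]
data[0]-data[0] = 18-18 = 0

0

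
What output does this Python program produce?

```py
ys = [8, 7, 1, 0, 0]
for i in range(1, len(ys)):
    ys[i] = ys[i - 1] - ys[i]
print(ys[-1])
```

0

i=1: ys[1] = 8-7 = 1 → [8, 1, 1, 0, 0]
i=2: ys[2] = 1-1 = 0 → [8, 1, 0, 0, 0]
i=3: ys[3] = 0-0 = 0 → [8, 1, 0, 0, 0]
i=4: ys[4] = 0-0 = 0 → [8, 1, 0, 0, 0]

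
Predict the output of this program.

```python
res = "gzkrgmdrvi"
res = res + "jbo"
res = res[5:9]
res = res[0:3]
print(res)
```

+ 'jbo' → 'gzkrgmdrvijbo'
slice [5:9] → 'mdrv'
slice [0:3] → 'mdr'

mdr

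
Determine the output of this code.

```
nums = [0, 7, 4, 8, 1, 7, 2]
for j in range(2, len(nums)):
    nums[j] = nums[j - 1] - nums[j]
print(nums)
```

[0, 7, 3, -5, -6, -13, -15]

j=2: nums[2] = 7-4 = 3 → [0, 7, 3, 8, 1, 7, 2]
j=3: nums[3] = 3-8 = -5 → [0, 7, 3, -5, 1, 7, 2]
j=4: nums[4] = (-5)-1 = -6 → [0, 7, 3, -5, -6, 7, 2]
j=5: nums[5] = (-6)-7 = -13 → [0, 7, 3, -5, -6, -13, 2]
j=6: nums[6] = (-13)-2 = -15 → [0, 7, 3, -5, -6, -13, -15]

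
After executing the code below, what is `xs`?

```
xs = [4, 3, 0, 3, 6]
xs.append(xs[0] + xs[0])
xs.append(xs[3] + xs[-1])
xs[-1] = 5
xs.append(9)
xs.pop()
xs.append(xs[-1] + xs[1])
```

append xs[0]+xs[0] = 4+4 = 8 → [4, 3, 0, 3, 6, 8]
append xs[3]+xs[-1] = 3+8 = 11 → [4, 3, 0, 3, 6, 8, 11]
xs[-1] = 5 → [4, 3, 0, 3, 6, 8, 5]
append 9 → [4, 3, 0, 3, 6, 8, 5, 9]
pop() removes 9 → [4, 3, 0, 3, 6, 8, 5]
append xs[-1]+xs[1] = 5+3 = 8 → [4, 3, 0, 3, 6, 8, 5, 8]

[4, 3, 0, 3, 6, 8, 5, 8]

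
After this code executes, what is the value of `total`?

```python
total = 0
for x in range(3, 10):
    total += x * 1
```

42

x=3: total = 0+3*1 = 3
x=4: total = 3+4*1 = 7
x=5: total = 7+5*1 = 12
x=6: total = 12+6*1 = 18
x=7: total = 18+7*1 = 25
x=8: total = 25+8*1 = 33
x=9: total = 33+9*1 = 42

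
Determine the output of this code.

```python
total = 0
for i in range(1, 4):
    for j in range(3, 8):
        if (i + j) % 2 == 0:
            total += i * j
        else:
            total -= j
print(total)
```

45

i=1,j=3: even sum, total = 0+3 = 3
i=1,j=4: odd sum, total = 3-4 = -1
i=1,j=5: even sum, total = (-1)+5 = 4
i=1,j=6: odd sum, total = 4-6 = -2
i=1,j=7: even sum, total = (-2)+7 = 5
i=2,j=3: odd sum, total = 5-3 = 2
i=2,j=4: even sum, total = 2+8 = 10
i=2,j=5: odd sum, total = 10-5 = 5
i=2,j=6: even sum, total = 5+12 = 17
i=2,j=7: odd sum, total = 17-7 = 10
i=3,j=3: even sum, total = 10+9 = 19
i=3,j=4: odd sum, total = 19-4 = 15
i=3,j=5: even sum, total = 15+15 = 30
i=3,j=6: odd sum, total = 30-6 = 24
i=3,j=7: even sum, total = 24+21 = 45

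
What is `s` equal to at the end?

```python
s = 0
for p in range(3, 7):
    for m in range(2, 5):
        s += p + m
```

90

p=3,m=2: s = 0+5 = 5
p=3,m=3: s = 5+6 = 11
p=3,m=4: s = 11+7 = 18
p=4,m=2: s = 18+6 = 24
p=4,m=3: s = 24+7 = 31
p=4,m=4: s = 31+8 = 39
p=5,m=2: s = 39+7 = 46
p=5,m=3: s = 46+8 = 54
p=5,m=4: s = 54+9 = 63
p=6,m=2: s = 63+8 = 71
p=6,m=3: s = 71+9 = 80
p=6,m=4: s = 80+10 = 90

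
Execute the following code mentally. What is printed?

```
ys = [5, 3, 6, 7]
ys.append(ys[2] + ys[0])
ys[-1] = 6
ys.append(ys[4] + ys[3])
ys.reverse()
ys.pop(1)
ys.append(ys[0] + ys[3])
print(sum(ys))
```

append ys[2]+ys[0] = 6+5 = 11 → [5, 3, 6, 7, 11]
ys[-1] = 6 → [5, 3, 6, 7, 6]
append ys[4]+ys[3] = 6+7 = 13 → [5, 3, 6, 7, 6, 13]
reverse → [13, 6, 7, 6, 3, 5]
pop(1) removes 6 → [13, 7, 6, 3, 5]
append ys[0]+ys[3] = 13+3 = 16 → [13, 7, 6, 3, 5, 16]
sum = 50

50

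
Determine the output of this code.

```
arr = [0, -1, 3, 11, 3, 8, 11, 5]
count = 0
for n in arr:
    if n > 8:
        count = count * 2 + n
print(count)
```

n=0: not >8
n=-1: not >8
n=3: not >8
n=11: >8, count = 0*2+11 = 11
n=3: not >8
n=8: not >8
n=11: >8, count = 11*2+11 = 33
n=5: not >8

33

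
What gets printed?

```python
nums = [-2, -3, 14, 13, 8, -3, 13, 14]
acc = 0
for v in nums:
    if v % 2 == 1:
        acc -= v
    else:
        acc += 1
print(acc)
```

v=-2: not odd, acc = 0+1 = 1
v=-3: odd, acc = 1-(-3) = 4
v=14: not odd, acc = 4+1 = 5
v=13: odd, acc = 5-13 = -8
v=8: not odd, acc = (-8)+1 = -7
v=-3: odd, acc = (-7)-(-3) = -4
v=13: odd, acc = (-4)-13 = -17
v=14: not odd, acc = (-17)+1 = -16

-16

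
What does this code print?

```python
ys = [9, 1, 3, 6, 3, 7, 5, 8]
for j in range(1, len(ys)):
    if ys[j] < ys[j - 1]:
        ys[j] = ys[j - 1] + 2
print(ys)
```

[9, 11, 13, 15, 17, 19, 21, 23]

j=1: 1<9, ys[1] = 9+2 = 11 → [9, 11, 3, 6, 3, 7, 5, 8]
j=2: 3<11, ys[2] = 11+2 = 13 → [9, 11, 13, 6, 3, 7, 5, 8]
j=3: 6<13, ys[3] = 13+2 = 15 → [9, 11, 13, 15, 3, 7, 5, 8]
j=4: 3<15, ys[4] = 15+2 = 17 → [9, 11, 13, 15, 17, 7, 5, 8]
j=5: 7<17, ys[5] = 17+2 = 19 → [9, 11, 13, 15, 17, 19, 5, 8]
j=6: 5<19, ys[6] = 19+2 = 21 → [9, 11, 13, 15, 17, 19, 21, 8]
j=7: 8<21, ys[7] = 21+2 = 23 → [9, 11, 13, 15, 17, 19, 21, 23]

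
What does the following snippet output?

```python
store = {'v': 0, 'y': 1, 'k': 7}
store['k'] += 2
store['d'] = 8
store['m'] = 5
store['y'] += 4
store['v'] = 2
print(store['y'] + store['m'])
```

store['k'] = 7+2 = 9 → {'v': 0, 'y': 1, 'k': 9}
store['d'] = 8 → {'v': 0, 'y': 1, 'k': 9, 'd': 8}
store['m'] = 5 → {'v': 0, 'y': 1, 'k': 9, 'd': 8, 'm': 5}
store['y'] = 1+4 = 5 → {'v': 0, 'y': 5, 'k': 9, 'd': 8, 'm': 5}
store['v'] = 2 → {'v': 2, 'y': 5, 'k': 9, 'd': 8, 'm': 5}
store['y']+store['m'] = 5+5 = 10

10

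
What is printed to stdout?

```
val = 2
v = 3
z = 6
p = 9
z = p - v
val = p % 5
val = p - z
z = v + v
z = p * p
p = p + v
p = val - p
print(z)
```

z = 9-3 = 6
val = 9%5 = 4
val = 9-6 = 3
z = 3+3 = 6
z = 9*9 = 81
p = 9+3 = 12
p = 3-12 = -9

81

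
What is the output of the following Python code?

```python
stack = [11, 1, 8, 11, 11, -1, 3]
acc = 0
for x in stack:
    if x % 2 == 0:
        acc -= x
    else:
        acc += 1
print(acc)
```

-2

x=11: not even, acc = 0+1 = 1
x=1: not even, acc = 1+1 = 2
x=8: even, acc = 2-8 = -6
x=11: not even, acc = (-6)+1 = -5
x=11: not even, acc = (-5)+1 = -4
x=-1: not even, acc = (-4)+1 = -3
x=3: not even, acc = (-3)+1 = -2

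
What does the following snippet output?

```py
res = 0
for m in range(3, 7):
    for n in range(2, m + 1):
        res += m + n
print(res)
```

m=3,n=2: res = 0+5 = 5
m=3,n=3: res = 5+6 = 11
m=4,n=2: res = 11+6 = 17
m=4,n=3: res = 17+7 = 24
m=4,n=4: res = 24+8 = 32
m=5,n=2: res = 32+7 = 39
m=5,n=3: res = 39+8 = 47
m=5,n=4: res = 47+9 = 56
m=5,n=5: res = 56+10 = 66
m=6,n=2: res = 66+8 = 74
m=6,n=3: res = 74+9 = 83
m=6,n=4: res = 83+10 = 93
m=6,n=5: res = 93+11 = 104
m=6,n=6: res = 104+12 = 116

116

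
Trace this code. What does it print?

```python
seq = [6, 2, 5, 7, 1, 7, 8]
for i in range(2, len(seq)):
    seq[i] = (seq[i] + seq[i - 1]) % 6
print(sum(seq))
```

18

i=2: seq[2] = (5+2)%6 = 1 → [6, 2, 1, 7, 1, 7, 8]
i=3: seq[3] = (7+1)%6 = 2 → [6, 2, 1, 2, 1, 7, 8]
i=4: seq[4] = (1+2)%6 = 3 → [6, 2, 1, 2, 3, 7, 8]
i=5: seq[5] = (7+3)%6 = 4 → [6, 2, 1, 2, 3, 4, 8]
i=6: seq[6] = (8+4)%6 = 0 → [6, 2, 1, 2, 3, 4, 0]
sum = 18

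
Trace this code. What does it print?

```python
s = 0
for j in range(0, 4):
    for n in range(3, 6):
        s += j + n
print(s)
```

j=0,n=3: s = 0+3 = 3
j=0,n=4: s = 3+4 = 7
j=0,n=5: s = 7+5 = 12
j=1,n=3: s = 12+4 = 16
j=1,n=4: s = 16+5 = 21
j=1,n=5: s = 21+6 = 27
j=2,n=3: s = 27+5 = 32
j=2,n=4: s = 32+6 = 38
j=2,n=5: s = 38+7 = 45
j=3,n=3: s = 45+6 = 51
j=3,n=4: s = 51+7 = 58
j=3,n=5: s = 58+8 = 66

66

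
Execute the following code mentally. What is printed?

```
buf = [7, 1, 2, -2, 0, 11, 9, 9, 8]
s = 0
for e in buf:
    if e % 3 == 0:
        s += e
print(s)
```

18

e=7: not %3==0
e=1: not %3==0
e=2: not %3==0
e=-2: not %3==0
e=0: %3==0, s = 0+0 = 0
e=11: not %3==0
e=9: %3==0, s = 0+9 = 9
e=9: %3==0, s = 9+9 = 18
e=8: not %3==0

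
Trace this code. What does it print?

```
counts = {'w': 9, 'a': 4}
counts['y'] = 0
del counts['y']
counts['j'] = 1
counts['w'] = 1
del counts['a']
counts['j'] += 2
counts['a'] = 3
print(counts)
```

{'w': 1, 'j': 3, 'a': 3}

counts['y'] = 0 → {'w': 9, 'a': 4, 'y': 0}
del 'y' → {'w': 9, 'a': 4}
counts['j'] = 1 → {'w': 9, 'a': 4, 'j': 1}
counts['w'] = 1 → {'w': 1, 'a': 4, 'j': 1}
del 'a' → {'w': 1, 'j': 1}
counts['j'] = 1+2 = 3 → {'w': 1, 'j': 3}
counts['a'] = 3 → {'w': 1, 'j': 3, 'a': 3}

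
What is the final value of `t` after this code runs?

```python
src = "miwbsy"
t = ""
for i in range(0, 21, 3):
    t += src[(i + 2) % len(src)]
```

i=0: add src[2]='w' → 'w'
i=3: add src[5]='y' → 'wy'
i=6: add src[2]='w' → 'wyw'
i=9: add src[5]='y' → 'wywy'
i=12: add src[2]='w' → 'wywyw'
i=15: add src[5]='y' → 'wywywy'
i=18: add src[2]='w' → 'wywywyw'

'wywywyw'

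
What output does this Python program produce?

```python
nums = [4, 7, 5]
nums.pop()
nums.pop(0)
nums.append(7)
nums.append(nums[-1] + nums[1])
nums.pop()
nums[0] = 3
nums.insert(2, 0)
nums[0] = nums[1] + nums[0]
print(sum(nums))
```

17

pop() removes 5 → [4, 7]
pop(0) removes 4 → [7]
append 7 → [7, 7]
append nums[-1]+nums[1] = 7+7 = 14 → [7, 7, 14]
pop() removes 14 → [7, 7]
nums[0] = 3 → [3, 7]
insert 0 at 2 → [3, 7, 0]
nums[0] = nums[1]+nums[0] = 7+3 = 10 → [10, 7, 0]
sum = 17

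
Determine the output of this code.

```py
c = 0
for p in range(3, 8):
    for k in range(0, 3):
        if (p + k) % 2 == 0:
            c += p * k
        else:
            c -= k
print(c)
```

27

p=3,k=0: odd sum, c = 0-0 = 0
p=3,k=1: even sum, c = 0+3 = 3
p=3,k=2: odd sum, c = 3-2 = 1
p=4,k=0: even sum, c = 1+0 = 1
p=4,k=1: odd sum, c = 1-1 = 0
p=4,k=2: even sum, c = 0+8 = 8
p=5,k=0: odd sum, c = 8-0 = 8
p=5,k=1: even sum, c = 8+5 = 13
p=5,k=2: odd sum, c = 13-2 = 11
p=6,k=0: even sum, c = 11+0 = 11
p=6,k=1: odd sum, c = 11-1 = 10
p=6,k=2: even sum, c = 10+12 = 22
p=7,k=0: odd sum, c = 22-0 = 22
p=7,k=1: even sum, c = 22+7 = 29
p=7,k=2: odd sum, c = 29-2 = 27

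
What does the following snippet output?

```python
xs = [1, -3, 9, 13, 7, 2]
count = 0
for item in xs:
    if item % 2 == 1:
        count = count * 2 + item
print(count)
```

item=1: odd, count = 0*2+1 = 1
item=-3: odd, count = 1*2+(-3) = -1
item=9: odd, count = (-1)*2+9 = 7
item=13: odd, count = 7*2+13 = 27
item=7: odd, count = 27*2+7 = 61
item=2: not odd

61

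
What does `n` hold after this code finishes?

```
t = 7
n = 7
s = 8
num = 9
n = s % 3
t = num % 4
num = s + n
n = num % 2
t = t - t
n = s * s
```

n = 8%3 = 2
t = 9%4 = 1
num = 8+2 = 10
n = 10%2 = 0
t = 1-1 = 0
n = 8*8 = 64

64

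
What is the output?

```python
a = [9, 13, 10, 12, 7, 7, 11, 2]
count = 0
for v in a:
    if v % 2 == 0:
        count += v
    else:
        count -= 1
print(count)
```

19

v=9: not even, count = 0-1 = -1
v=13: not even, count = (-1)-1 = -2
v=10: even, count = (-2)+10 = 8
v=12: even, count = 8+12 = 20
v=7: not even, count = 20-1 = 19
v=7: not even, count = 19-1 = 18
v=11: not even, count = 18-1 = 17
v=2: even, count = 17+2 = 19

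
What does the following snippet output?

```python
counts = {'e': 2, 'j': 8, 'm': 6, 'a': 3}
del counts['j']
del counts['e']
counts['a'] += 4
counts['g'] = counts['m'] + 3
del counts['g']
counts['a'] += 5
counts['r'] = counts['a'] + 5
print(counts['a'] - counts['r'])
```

del 'j' → {'e': 2, 'm': 6, 'a': 3}
del 'e' → {'m': 6, 'a': 3}
counts['a'] = 3+4 = 7 → {'m': 6, 'a': 7}
counts['g'] = counts['m']+3 = 9 → {'m': 6, 'a': 7, 'g': 9}
del 'g' → {'m': 6, 'a': 7}
counts['a'] = 7+5 = 12 → {'m': 6, 'a': 12}
counts['r'] = counts['a']+5 = 17 → {'m': 6, 'a': 12, 'r': 17}
counts['a']-counts['r'] = 12-17 = -5

-5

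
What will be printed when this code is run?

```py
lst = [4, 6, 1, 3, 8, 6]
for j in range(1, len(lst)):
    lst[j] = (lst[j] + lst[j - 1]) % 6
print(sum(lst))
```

j=1: lst[1] = (6+4)%6 = 4 → [4, 4, 1, 3, 8, 6]
j=2: lst[2] = (1+4)%6 = 5 → [4, 4, 5, 3, 8, 6]
j=3: lst[3] = (3+5)%6 = 2 → [4, 4, 5, 2, 8, 6]
j=4: lst[4] = (8+2)%6 = 4 → [4, 4, 5, 2, 4, 6]
j=5: lst[5] = (6+4)%6 = 4 → [4, 4, 5, 2, 4, 4]
sum = 23

23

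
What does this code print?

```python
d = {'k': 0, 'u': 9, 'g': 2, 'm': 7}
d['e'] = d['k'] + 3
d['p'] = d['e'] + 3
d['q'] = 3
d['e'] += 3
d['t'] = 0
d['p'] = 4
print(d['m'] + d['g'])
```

9

d['e'] = d['k']+3 = 3 → {'k': 0, 'u': 9, 'g': 2, 'm': 7, 'e': 3}
d['p'] = d['e']+3 = 6 → {'k': 0, 'u': 9, 'g': 2, 'm': 7, 'e': 3, 'p': 6}
d['q'] = 3 → {'k': 0, 'u': 9, 'g': 2, 'm': 7, 'e': 3, 'p': 6, 'q': 3}
d['e'] = 3+3 = 6 → {'k': 0, 'u': 9, 'g': 2, 'm': 7, 'e': 6, 'p': 6, 'q': 3}
d['t'] = 0 → {'k': 0, 'u': 9, 'g': 2, 'm': 7, 'e': 6, 'p': 6, 'q': 3, 't': 0}
d['p'] = 4 → {'k': 0, 'u': 9, 'g': 2, 'm': 7, 'e': 6, 'p': 4, 'q': 3, 't': 0}
d['m']+d['g'] = 7+2 = 9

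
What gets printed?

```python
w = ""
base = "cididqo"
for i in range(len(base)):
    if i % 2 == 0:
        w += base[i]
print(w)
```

cddo

i=0: add 'c' → 'c'
i=1: skip
i=2: add 'd' → 'cd'
i=3: skip
i=4: add 'd' → 'cdd'
i=5: skip
i=6: add 'o' → 'cddo'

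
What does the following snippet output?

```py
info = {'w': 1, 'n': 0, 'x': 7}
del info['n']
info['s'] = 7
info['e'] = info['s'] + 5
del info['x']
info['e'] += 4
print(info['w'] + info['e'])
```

17

del 'n' → {'w': 1, 'x': 7}
info['s'] = 7 → {'w': 1, 'x': 7, 's': 7}
info['e'] = info['s']+5 = 12 → {'w': 1, 'x': 7, 's': 7, 'e': 12}
del 'x' → {'w': 1, 's': 7, 'e': 12}
info['e'] = 12+4 = 16 → {'w': 1, 's': 7, 'e': 16}
info['w']+info['e'] = 1+16 = 17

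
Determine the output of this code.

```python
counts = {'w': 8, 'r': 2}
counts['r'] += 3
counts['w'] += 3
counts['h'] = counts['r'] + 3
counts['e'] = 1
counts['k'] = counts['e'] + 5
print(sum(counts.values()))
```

counts['r'] = 2+3 = 5 → {'w': 8, 'r': 5}
counts['w'] = 8+3 = 11 → {'w': 11, 'r': 5}
counts['h'] = counts['r']+3 = 8 → {'w': 11, 'r': 5, 'h': 8}
counts['e'] = 1 → {'w': 11, 'r': 5, 'h': 8, 'e': 1}
counts['k'] = counts['e']+5 = 6 → {'w': 11, 'r': 5, 'h': 8, 'e': 1, 'k': 6}
sum of values = 31

31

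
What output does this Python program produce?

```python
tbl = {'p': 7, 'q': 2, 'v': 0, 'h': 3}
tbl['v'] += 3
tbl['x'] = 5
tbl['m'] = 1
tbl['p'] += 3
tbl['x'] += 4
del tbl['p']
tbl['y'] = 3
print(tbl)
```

tbl['v'] = 0+3 = 3 → {'p': 7, 'q': 2, 'v': 3, 'h': 3}
tbl['x'] = 5 → {'p': 7, 'q': 2, 'v': 3, 'h': 3, 'x': 5}
tbl['m'] = 1 → {'p': 7, 'q': 2, 'v': 3, 'h': 3, 'x': 5, 'm': 1}
tbl['p'] = 7+3 = 10 → {'p': 10, 'q': 2, 'v': 3, 'h': 3, 'x': 5, 'm': 1}
tbl['x'] = 5+4 = 9 → {'p': 10, 'q': 2, 'v': 3, 'h': 3, 'x': 9, 'm': 1}
del 'p' → {'q': 2, 'v': 3, 'h': 3, 'x': 9, 'm': 1}
tbl['y'] = 3 → {'q': 2, 'v': 3, 'h': 3, 'x': 9, 'm': 1, 'y': 3}

{'q': 2, 'v': 3, 'h': 3, 'x': 9, 'm': 1, 'y': 3}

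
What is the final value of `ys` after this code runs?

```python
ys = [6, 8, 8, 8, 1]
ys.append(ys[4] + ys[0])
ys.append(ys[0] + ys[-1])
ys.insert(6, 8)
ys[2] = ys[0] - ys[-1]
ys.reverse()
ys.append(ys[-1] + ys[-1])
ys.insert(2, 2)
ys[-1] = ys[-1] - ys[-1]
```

append ys[4]+ys[0] = 1+6 = 7 → [6, 8, 8, 8, 1, 7]
append ys[0]+ys[-1] = 6+7 = 13 → [6, 8, 8, 8, 1, 7, 13]
insert 8 at 6 → [6, 8, 8, 8, 1, 7, 8, 13]
ys[2] = ys[0]-ys[-1] = 6-13 = -7 → [6, 8, -7, 8, 1, 7, 8, 13]
reverse → [13, 8, 7, 1, 8, -7, 8, 6]
append ys[-1]+ys[-1] = 6+6 = 12 → [13, 8, 7, 1, 8, -7, 8, 6, 12]
insert 2 at 2 → [13, 8, 2, 7, 1, 8, -7, 8, 6, 12]
ys[-1] = ys[-1]-ys[-1] = 12-12 = 0 → [13, 8, 2, 7, 1, 8, -7, 8, 6, 0]

[13, 8, 2, 7, 1, 8, -7, 8, 6, 0]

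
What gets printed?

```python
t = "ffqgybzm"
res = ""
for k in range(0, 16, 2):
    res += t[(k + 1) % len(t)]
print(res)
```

k=0: add t[1]='f' → 'f'
k=2: add t[3]='g' → 'fg'
k=4: add t[5]='b' → 'fgb'
k=6: add t[7]='m' → 'fgbm'
k=8: add t[1]='f' → 'fgbmf'
k=10: add t[3]='g' → 'fgbmfg'
k=12: add t[5]='b' → 'fgbmfgb'
k=14: add t[7]='m' → 'fgbmfgbm'

fgbmfgbm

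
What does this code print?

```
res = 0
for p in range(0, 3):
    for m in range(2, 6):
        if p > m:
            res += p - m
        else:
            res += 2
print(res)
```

p=0,m=2: not 0>2, res = 0+2 = 2
p=0,m=3: not 0>3, res = 2+2 = 4
p=0,m=4: not 0>4, res = 4+2 = 6
p=0,m=5: not 0>5, res = 6+2 = 8
p=1,m=2: not 1>2, res = 8+2 = 10
p=1,m=3: not 1>3, res = 10+2 = 12
p=1,m=4: not 1>4, res = 12+2 = 14
p=1,m=5: not 1>5, res = 14+2 = 16
p=2,m=2: not 2>2, res = 16+2 = 18
p=2,m=3: not 2>3, res = 18+2 = 20
p=2,m=4: not 2>4, res = 20+2 = 22
p=2,m=5: not 2>5, res = 22+2 = 24

24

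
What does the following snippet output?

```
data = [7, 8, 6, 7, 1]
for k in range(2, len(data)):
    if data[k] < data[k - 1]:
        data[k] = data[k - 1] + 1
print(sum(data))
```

k=2: 6<8, data[2] = 8+1 = 9 → [7, 8, 9, 7, 1]
k=3: 7<9, data[3] = 9+1 = 10 → [7, 8, 9, 10, 1]
k=4: 1<10, data[4] = 10+1 = 11 → [7, 8, 9, 10, 11]
sum = 45

45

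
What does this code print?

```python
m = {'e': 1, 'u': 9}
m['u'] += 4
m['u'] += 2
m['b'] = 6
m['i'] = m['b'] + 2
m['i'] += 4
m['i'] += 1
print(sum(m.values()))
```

35

m['u'] = 9+4 = 13 → {'e': 1, 'u': 13}
m['u'] = 13+2 = 15 → {'e': 1, 'u': 15}
m['b'] = 6 → {'e': 1, 'u': 15, 'b': 6}
m['i'] = m['b']+2 = 8 → {'e': 1, 'u': 15, 'b': 6, 'i': 8}
m['i'] = 8+4 = 12 → {'e': 1, 'u': 15, 'b': 6, 'i': 12}
m['i'] = 12+1 = 13 → {'e': 1, 'u': 15, 'b': 6, 'i': 13}
sum of values = 35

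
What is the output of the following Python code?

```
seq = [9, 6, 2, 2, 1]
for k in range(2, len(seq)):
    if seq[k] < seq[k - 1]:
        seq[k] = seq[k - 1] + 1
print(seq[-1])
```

k=2: 2<6, seq[2] = 6+1 = 7 → [9, 6, 7, 2, 1]
k=3: 2<7, seq[3] = 7+1 = 8 → [9, 6, 7, 8, 1]
k=4: 1<8, seq[4] = 8+1 = 9 → [9, 6, 7, 8, 9]

9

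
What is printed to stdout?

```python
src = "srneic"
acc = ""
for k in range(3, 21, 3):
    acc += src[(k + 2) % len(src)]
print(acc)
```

k=3: add src[5]='c' → 'c'
k=6: add src[2]='n' → 'cn'
k=9: add src[5]='c' → 'cnc'
k=12: add src[2]='n' → 'cncn'
k=15: add src[5]='c' → 'cncnc'
k=18: add src[2]='n' → 'cncncn'

cncncn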